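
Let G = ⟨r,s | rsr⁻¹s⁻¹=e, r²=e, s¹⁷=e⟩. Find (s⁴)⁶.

Compute successive powers of (s⁴), reducing at each step:
  (s⁴)²: (s⁴) · s⁴ = s⁸
  (s⁴)³: (s⁸) · s⁴ = s¹²
  (s⁴)⁴: (s¹²) · s⁴ = s¹⁶
  (s⁴)⁵: (s¹⁶) · s⁴ = s³
  (s⁴)⁶: (s³) · s⁴ = s⁷

Answer: s⁷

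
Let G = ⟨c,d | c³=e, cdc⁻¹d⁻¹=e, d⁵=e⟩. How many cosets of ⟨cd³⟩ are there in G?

First find ord(cd³) by computing successive powers:
  (cd³)¹ = cd³, (cd³)² = c²d, (cd³)³ = d⁴, (cd³)⁴ = cd², (cd³)⁵ = c², (cd³)⁶ = d³, (cd³)⁷ = cd, (cd³)⁸ = c²d⁴, (cd³)⁹ = d², (cd³)¹⁰ = c, (cd³)¹¹ = c²d³, (cd³)¹² = d, (cd³)¹³ = cd⁴, (cd³)¹⁴ = c²d², (cd³)¹⁵ = e.
So |⟨cd³⟩| = ord(cd³) = 15. With |G| = 15, by Lagrange [G : ⟨cd³⟩] = 15/15 = 1.

Answer: 1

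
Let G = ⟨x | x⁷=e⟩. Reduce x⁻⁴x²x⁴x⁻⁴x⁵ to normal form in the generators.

Multiply left to right, reducing at each step:
  (x³) · x² = x⁵
  (x⁵) · x⁴ = x²
  (x²) · x⁻⁴ = x⁵
  (x⁵) · x⁵ = x³

Answer: x³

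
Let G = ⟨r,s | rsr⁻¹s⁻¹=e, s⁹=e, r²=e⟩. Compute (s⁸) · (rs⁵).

Compute (s⁸) · (rs⁵) by multiplying left to right and reducing via the relations at each step:
  (s⁸) · r = rs⁸
  (rs⁸) · s⁵ = rs⁴

Answer: rs⁴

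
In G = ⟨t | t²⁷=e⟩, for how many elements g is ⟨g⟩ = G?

G is cyclic of order 27. An element generates G iff its order is 27, and a cyclic group of order 27 has exactly φ(27) = 18 such elements.

Answer: 18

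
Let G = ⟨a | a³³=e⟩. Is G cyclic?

|G| = 33. The element a has order 33 (its powers give 33 distinct elements), so ⟨a⟩ = G and G is cyclic.

Answer: Yes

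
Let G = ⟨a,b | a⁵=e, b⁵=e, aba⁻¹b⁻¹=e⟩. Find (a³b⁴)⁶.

Compute successive powers of (a³b⁴), reducing at each step:
  (a³b⁴)²: (a³b⁴) · a³ = ab⁴;   (ab⁴) · b⁴ = ab³
  (a³b⁴)³: (ab³) · a³ = a⁴b³;   (a⁴b³) · b⁴ = a⁴b²
  (a³b⁴)⁴: (a⁴b²) · a³ = a²b²;   (a²b²) · b⁴ = a²b
  (a³b⁴)⁵: (a²b) · a³ = b;   b · b⁴ = e
  (a³b⁴)⁶: e · a³ = a³;   (a³) · b⁴ = a³b⁴

Answer: a³b⁴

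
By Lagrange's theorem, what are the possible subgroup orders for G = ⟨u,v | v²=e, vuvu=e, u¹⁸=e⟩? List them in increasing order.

|G| = 36 = 2² · 3². By Lagrange's theorem the order of any subgroup divides 36; the divisors of 36 are 1, 2, 3, 4, 6, 9, 12, 18, 36.

Answer: 1, 2, 3, 4, 6, 9, 12, 18, 36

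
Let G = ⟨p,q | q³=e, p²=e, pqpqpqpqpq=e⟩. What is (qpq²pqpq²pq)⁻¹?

The order of (qpq²pqpq²pq) is 2 (smallest k with (qpq²pqpq²pq)ᵏ = e), so (qpq²pqpq²pq)⁻¹ = (qpq²pqpq²pq)¹ = qpq²pqpq²pq.
Check: (qpq²pqpq²pq) · (qpq²pqpq²pq) → (qpq²pqpq²pq) · q = q²pqpq²pqp;   (q²pqpq²pqp) · p = q²pqpq²pq;   (q²pqpq²pq) · q² = q²pqpq²p;   (q²pqpq²p) · p = q²pqpq²;   (q²pqpq²) · q = q²pqp;   (q²pqp) · p = q²pq;   (q²pq) · q² = q²p;   (q²p) · p = q²;   (q²) · q = e, giving e as required.

Answer: qpq²pqpq²pq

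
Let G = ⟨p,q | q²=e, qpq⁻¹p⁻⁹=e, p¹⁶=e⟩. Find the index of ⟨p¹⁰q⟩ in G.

First find ord(p¹⁰q) by computing successive powers:
  (p¹⁰q)¹ = p¹⁰q, (p¹⁰q)² = p⁴, (p¹⁰q)³ = p¹⁴q, (p¹⁰q)⁴ = p⁸, (p¹⁰q)⁵ = p²q, (p¹⁰q)⁶ = p¹², (p¹⁰q)⁷ = p⁶q, (p¹⁰q)⁸ = e.
So |⟨p¹⁰q⟩| = ord(p¹⁰q) = 8. With |G| = 32, by Lagrange [G : ⟨p¹⁰q⟩] = 32/8 = 4.

Answer: 4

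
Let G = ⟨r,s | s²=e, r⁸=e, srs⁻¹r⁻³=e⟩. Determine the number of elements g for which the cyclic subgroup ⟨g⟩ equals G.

⟨g⟩ = G would require ord(g) = |G| = 16, but the maximum element order in G is 8 < 16. So G is not cyclic and no single element generates it: the count is 0.

Answer: 0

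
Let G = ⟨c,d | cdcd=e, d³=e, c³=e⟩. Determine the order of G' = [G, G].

G' = [G, G] is generated by all commutators. The generator-pair commutators are: [c, d] = cd²c.
The subgroup they normally generate is {e, cd, c²d², cd²c}, of order 4.
Check: |G/G'| = 12/4 = 3 is the order of the abelianisation.

Answer: 4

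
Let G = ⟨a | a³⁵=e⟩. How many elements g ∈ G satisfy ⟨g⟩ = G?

G is cyclic of order 35. An element generates G iff its order is 35, and a cyclic group of order 35 has exactly φ(35) = 24 such elements.

Answer: 24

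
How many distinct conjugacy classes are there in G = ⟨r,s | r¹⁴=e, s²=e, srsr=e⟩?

The conjugacy classes (representative and size) are:
  [e] (size 1), [r¹³] (size 2), [r²] (size 2), [r³] (size 2), [r¹⁰] (size 2), [r⁵] (size 2), [r⁸] (size 2), [r⁷] (size 1), [r⁶s] (size 7), [r⁹s] (size 7).
Class equation: 1 + 2 + 2 + 2 + 2 + 2 + 2 + 1 + 7 + 7 = 28 = |G|. So G has 10 conjugacy classes.

Answer: 10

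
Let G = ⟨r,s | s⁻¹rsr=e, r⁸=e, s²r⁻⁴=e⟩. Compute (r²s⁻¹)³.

Compute successive powers of (r²s⁻¹), reducing at each step:
  (r²s⁻¹)²: (r²s⁻¹) · r² = s⁻¹;   (s⁻¹) · s⁻¹ = r⁴
  (r²s⁻¹)³: (r⁴) · r² = r⁶;   (r⁶) · s⁻¹ = r²s

Answer: r²s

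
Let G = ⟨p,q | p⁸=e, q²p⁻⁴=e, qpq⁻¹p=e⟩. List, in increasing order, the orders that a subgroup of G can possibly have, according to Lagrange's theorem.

|G| = 16 = 2⁴. By Lagrange's theorem the order of any subgroup divides 16; the divisors of 16 are 1, 2, 4, 8, 16.

Answer: 1, 2, 4, 8, 16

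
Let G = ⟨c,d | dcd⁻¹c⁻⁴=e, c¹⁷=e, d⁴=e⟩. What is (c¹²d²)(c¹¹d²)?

Compute (c¹²d²) · (c¹¹d²) by multiplying left to right and reducing via the relations at each step:
  (c¹²d²) · c¹¹ = cd²
  (cd²) · d² = c

Answer: c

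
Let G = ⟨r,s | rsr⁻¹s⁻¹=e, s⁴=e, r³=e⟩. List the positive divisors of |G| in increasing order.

|G| = 12 = 2² · 3. By Lagrange's theorem the order of any subgroup divides 12; the divisors of 12 are 1, 2, 3, 4, 6, 12.

Answer: 1, 2, 3, 4, 6, 12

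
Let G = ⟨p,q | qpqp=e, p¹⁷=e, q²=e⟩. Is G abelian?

p·q = pq but q·p = p¹⁶q, so p·q ≠ q·p and G is not abelian.

Answer: No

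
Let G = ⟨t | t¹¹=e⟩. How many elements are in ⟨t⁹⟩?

|⟨t⁹⟩| equals the order of t⁹. Compute successive powers until reaching e:
  (t⁹)¹ = t⁹, (t⁹)² = t⁷, (t⁹)³ = t⁵, (t⁹)⁴ = t³, (t⁹)⁵ = t, (t⁹)⁶ = t¹⁰, (t⁹)⁷ = t⁸, (t⁹)⁸ = t⁶, (t⁹)⁹ = t⁴, (t⁹)¹⁰ = t², (t⁹)¹¹ = e.
The smallest positive k with (t⁹)ᵏ = e is 11, so |⟨t⁹⟩| = 11.

Answer: 11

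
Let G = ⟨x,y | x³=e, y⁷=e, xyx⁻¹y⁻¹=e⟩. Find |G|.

Enumerate words in the generators, reducing via the relations: the distinct elements are
  {e, x, y, xy, x², y², y³, y⁴, y⁵, y⁶, xy², xy³, xy⁴, xy⁵, xy⁶, x²y, x²y², x²y³, x²y⁴, x²y⁵, x²y⁶}.
No further products give new elements, so |G| = 21.

Answer: 21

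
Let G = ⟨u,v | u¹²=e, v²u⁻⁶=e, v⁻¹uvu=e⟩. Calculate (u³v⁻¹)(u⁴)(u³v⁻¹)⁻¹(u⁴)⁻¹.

[(u³v⁻¹), (u⁴)] = (u³v⁻¹)·(u⁴)·(u³v⁻¹)⁻¹·(u⁴)⁻¹.
  (u³v⁻¹) · (u⁴) = u⁵v
  (u⁵v) · (u³v) = u⁸
  (u⁸) · (u⁸) = u⁴

Answer: u⁴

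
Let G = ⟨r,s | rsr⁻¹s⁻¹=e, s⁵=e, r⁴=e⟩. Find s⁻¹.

The order of s is 5 (smallest k with sᵏ = e), so s⁻¹ = s⁴ = s⁴.
Check: s · (s⁴) → s · s⁴ = e, giving e as required.

Answer: s⁴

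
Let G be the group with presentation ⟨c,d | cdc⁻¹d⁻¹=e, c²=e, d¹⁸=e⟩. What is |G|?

Enumerate words in the generators, reducing via the relations: the distinct elements are
  {c, d, e, cd, d², d³, d⁴, d⁵, d⁶, d⁷, d⁸, d⁹, cd², cd³, cd⁴, cd⁵, cd⁶, cd⁷, cd⁸, cd⁹, d¹², d¹³, d¹¹, d¹⁰, d¹⁴, d¹⁵, d¹⁶, d¹⁷, cd¹², cd¹³, cd¹¹, cd¹⁰, cd¹⁴, cd¹⁵, cd¹⁶, cd¹⁷}.
No further products give new elements, so |G| = 36.

Answer: 36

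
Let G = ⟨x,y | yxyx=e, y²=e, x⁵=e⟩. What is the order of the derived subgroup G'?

G' = [G, G] is generated by all commutators. The generator-pair commutators are: [x, y] = x².
The subgroup they normally generate is {e, x, x², x³, x⁴}, of order 5.
Check: |G/G'| = 10/5 = 2 is the order of the abelianisation.

Answer: 5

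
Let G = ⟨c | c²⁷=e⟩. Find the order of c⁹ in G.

Compute successive powers until reaching e:
  (c⁹)¹ = c⁹, (c⁹)² = c¹⁸, (c⁹)³ = e.
The smallest positive k with (c⁹)ᵏ = e is 3.

Answer: 3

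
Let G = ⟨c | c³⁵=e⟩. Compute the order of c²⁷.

Compute successive powers until reaching e:
  (c²⁷)¹ = c²⁷, (c²⁷)² = c¹⁹, (c²⁷)³ = c¹¹, (c²⁷)⁴ = c³, (c²⁷)⁵ = c³⁰, (c²⁷)⁶ = c²², (c²⁷)⁷ = c¹⁴, (c²⁷)⁸ = c⁶, (c²⁷)⁹ = c³³, (c²⁷)¹⁰ = c²⁵, (c²⁷)¹¹ = c¹⁷, (c²⁷)¹² = c⁹, (c²⁷)¹³ = c, (c²⁷)¹⁴ = c²⁸, (c²⁷)¹⁵ = c²⁰, (c²⁷)¹⁶ = c¹², (c²⁷)¹⁷ = c⁴, (c²⁷)¹⁸ = c³¹, (c²⁷)¹⁹ = c²³, (c²⁷)²⁰ = c¹⁵, (c²⁷)²¹ = c⁷, (c²⁷)²² = c³⁴, (c²⁷)²³ = c²⁶, (c²⁷)²⁴ = c¹⁸, (c²⁷)²⁵ = c¹⁰, (c²⁷)²⁶ = c², (c²⁷)²⁷ = c²⁹, (c²⁷)²⁸ = c²¹, (c²⁷)²⁹ = c¹³, (c²⁷)³⁰ = c⁵, (c²⁷)³¹ = c³², (c²⁷)³² = c²⁴, (c²⁷)³³ = c¹⁶, (c²⁷)³⁴ = c⁸, (c²⁷)³⁵ = e.
The smallest positive k with (c²⁷)ᵏ = e is 35.

Answer: 35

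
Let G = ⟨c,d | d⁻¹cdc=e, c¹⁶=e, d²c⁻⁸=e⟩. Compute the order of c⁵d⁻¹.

Compute successive powers until reaching e:
  (c⁵d⁻¹)¹ = c⁵d⁻¹, (c⁵d⁻¹)² = c⁸, (c⁵d⁻¹)³ = c⁵d, (c⁵d⁻¹)⁴ = e.
The smallest positive k with (c⁵d⁻¹)ᵏ = e is 4.

Answer: 4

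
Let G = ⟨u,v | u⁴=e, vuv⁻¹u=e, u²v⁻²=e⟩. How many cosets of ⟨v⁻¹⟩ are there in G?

First find ord(v⁻¹) by computing successive powers:
  (v⁻¹)¹ = v⁻¹, (v⁻¹)² = u², (v⁻¹)³ = v, (v⁻¹)⁴ = e.
So |⟨v⁻¹⟩| = ord(v⁻¹) = 4. With |G| = 8, by Lagrange [G : ⟨v⁻¹⟩] = 8/4 = 2.

Answer: 2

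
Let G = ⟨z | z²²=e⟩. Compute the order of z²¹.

Compute successive powers until reaching e:
  (z²¹)¹ = z²¹, (z²¹)² = z²⁰, (z²¹)³ = z¹⁹, (z²¹)⁴ = z¹⁸, (z²¹)⁵ = z¹⁷, (z²¹)⁶ = z¹⁶, (z²¹)⁷ = z¹⁵, (z²¹)⁸ = z¹⁴, (z²¹)⁹ = z¹³, (z²¹)¹⁰ = z¹², (z²¹)¹¹ = z¹¹, (z²¹)¹² = z¹⁰, (z²¹)¹³ = z⁹, (z²¹)¹⁴ = z⁸, (z²¹)¹⁵ = z⁷, (z²¹)¹⁶ = z⁶, (z²¹)¹⁷ = z⁵, (z²¹)¹⁸ = z⁴, (z²¹)¹⁹ = z³, (z²¹)²⁰ = z², (z²¹)²¹ = z, (z²¹)²² = e.
The smallest positive k with (z²¹)ᵏ = e is 22.

Answer: 22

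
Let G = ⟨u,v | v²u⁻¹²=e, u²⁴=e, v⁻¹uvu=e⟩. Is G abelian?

u·v = uv but v·u = u¹¹v⁻¹, so u·v ≠ v·u and G is not abelian.

Answer: No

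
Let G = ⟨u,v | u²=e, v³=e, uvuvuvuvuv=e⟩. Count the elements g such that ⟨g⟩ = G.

⟨g⟩ = G would require ord(g) = |G| = 60, but the maximum element order in G is 5 < 60. So G is not cyclic and no single element generates it: the count is 0.

Answer: 0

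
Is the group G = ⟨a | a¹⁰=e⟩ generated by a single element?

|G| = 10. The element a has order 10 (its powers give 10 distinct elements), so ⟨a⟩ = G and G is cyclic.

Answer: Yes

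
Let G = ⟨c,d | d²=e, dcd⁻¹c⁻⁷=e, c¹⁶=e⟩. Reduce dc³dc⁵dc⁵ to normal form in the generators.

Multiply left to right, reducing at each step:
  d · c³ = c⁵d
  (c⁵d) · d = c⁵
  (c⁵) · c⁵ = c¹⁰
  (c¹⁰) · d = c¹⁰d
  (c¹⁰d) · c⁵ = c¹³d

Answer: c¹³d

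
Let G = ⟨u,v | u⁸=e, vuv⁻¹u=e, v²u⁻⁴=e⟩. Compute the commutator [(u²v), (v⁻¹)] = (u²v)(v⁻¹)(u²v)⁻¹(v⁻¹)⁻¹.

[(u²v), (v⁻¹)] = (u²v)·(v⁻¹)·(u²v)⁻¹·(v⁻¹)⁻¹.
  (u²v) · (v⁻¹) = u²
  (u²) · (u²v⁻¹) = v
  v · v = u⁴

Answer: u⁴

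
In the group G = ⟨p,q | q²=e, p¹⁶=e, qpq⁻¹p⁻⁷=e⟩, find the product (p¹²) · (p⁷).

Compute (p¹²) · (p⁷) by multiplying left to right and reducing via the relations at each step:
  (p¹²) · p⁷ = p³

Answer: p³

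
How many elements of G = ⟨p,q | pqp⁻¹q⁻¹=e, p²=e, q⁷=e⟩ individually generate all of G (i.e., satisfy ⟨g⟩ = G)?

G is cyclic of order 14. An element generates G iff its order is 14, and a cyclic group of order 14 has exactly φ(14) = 6 such elements.

Answer: 6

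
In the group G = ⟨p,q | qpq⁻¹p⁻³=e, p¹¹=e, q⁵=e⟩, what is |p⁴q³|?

Compute successive powers until reaching e:
  (p⁴q³)¹ = p⁴q³, (p⁴q³)² = p²q, (p⁴q³)³ = p³q⁴, (p⁴q³)⁴ = p⁸q², (p⁴q³)⁵ = e.
The smallest positive k with (p⁴q³)ᵏ = e is 5.

Answer: 5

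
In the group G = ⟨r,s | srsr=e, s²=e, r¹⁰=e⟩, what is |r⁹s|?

Compute successive powers until reaching e:
  (r⁹s)¹ = r⁹s, (r⁹s)² = e.
The smallest positive k with (r⁹s)ᵏ = e is 2.

Answer: 2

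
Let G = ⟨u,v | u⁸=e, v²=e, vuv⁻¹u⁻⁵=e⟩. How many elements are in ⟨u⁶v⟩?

|⟨u⁶v⟩| equals the order of u⁶v. Compute successive powers until reaching e:
  (u⁶v)¹ = u⁶v, (u⁶v)² = u⁴, (u⁶v)³ = u²v, (u⁶v)⁴ = e.
The smallest positive k with (u⁶v)ᵏ = e is 4, so |⟨u⁶v⟩| = 4.

Answer: 4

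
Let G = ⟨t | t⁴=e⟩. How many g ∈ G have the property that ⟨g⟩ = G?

G is cyclic of order 4. An element generates G iff its order is 4, and a cyclic group of order 4 has exactly φ(4) = 2 such elements.

Answer: 2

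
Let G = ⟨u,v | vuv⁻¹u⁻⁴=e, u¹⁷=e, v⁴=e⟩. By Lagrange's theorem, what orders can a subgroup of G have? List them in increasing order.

|G| = 68 = 2² · 17. By Lagrange's theorem the order of any subgroup divides 68; the divisors of 68 are 1, 2, 4, 17, 34, 68.

Answer: 1, 2, 4, 17, 34, 68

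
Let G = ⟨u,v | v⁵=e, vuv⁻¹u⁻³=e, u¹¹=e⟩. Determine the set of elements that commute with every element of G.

An element z ∈ Z(G) iff z commutes with every generator.
For example e is central: e·u = u = u·e; e·v = v = v·e.
Whereas u ∉ Z(G) since u·v = uv ≠ u³v = v·u.
Checking each of the 55 elements this way gives Z(G) = {e}, of order 1.

Answer: {e}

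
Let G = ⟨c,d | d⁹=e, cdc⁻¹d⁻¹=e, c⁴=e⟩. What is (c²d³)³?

Compute successive powers of (c²d³), reducing at each step:
  (c²d³)²: (c²d³) · c² = d³;   (d³) · d³ = d⁶
  (c²d³)³: (d⁶) · c² = c²d⁶;   (c²d⁶) · d³ = c²

Answer: c²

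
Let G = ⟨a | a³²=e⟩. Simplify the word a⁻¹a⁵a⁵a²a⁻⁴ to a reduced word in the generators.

Multiply left to right, reducing at each step:
  (a³¹) · a⁵ = a⁴
  (a⁴) · a⁵ = a⁹
  (a⁹) · a² = a¹¹
  (a¹¹) · a⁻⁴ = a⁷

Answer: a⁷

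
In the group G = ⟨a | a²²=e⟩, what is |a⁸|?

Compute successive powers until reaching e:
  (a⁸)¹ = a⁸, (a⁸)² = a¹⁶, (a⁸)³ = a², (a⁸)⁴ = a¹⁰, (a⁸)⁵ = a¹⁸, (a⁸)⁶ = a⁴, (a⁸)⁷ = a¹², (a⁸)⁸ = a²⁰, (a⁸)⁹ = a⁶, (a⁸)¹⁰ = a¹⁴, (a⁸)¹¹ = e.
The smallest positive k with (a⁸)ᵏ = e is 11.

Answer: 11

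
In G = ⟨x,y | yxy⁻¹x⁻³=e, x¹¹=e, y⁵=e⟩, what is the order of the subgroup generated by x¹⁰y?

|⟨x¹⁰y⟩| equals the order of x¹⁰y. Compute successive powers until reaching e:
  (x¹⁰y)¹ = x¹⁰y, (x¹⁰y)² = x⁷y², (x¹⁰y)³ = x⁹y³, (x¹⁰y)⁴ = x⁴y⁴, (x¹⁰y)⁵ = e.
The smallest positive k with (x¹⁰y)ᵏ = e is 5, so |⟨x¹⁰y⟩| = 5.

Answer: 5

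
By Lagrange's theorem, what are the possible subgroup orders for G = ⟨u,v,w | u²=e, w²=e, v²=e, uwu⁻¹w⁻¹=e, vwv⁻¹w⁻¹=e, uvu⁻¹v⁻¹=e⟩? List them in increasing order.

|G| = 8 = 2³. By Lagrange's theorem the order of any subgroup divides 8; the divisors of 8 are 1, 2, 4, 8.

Answer: 1, 2, 4, 8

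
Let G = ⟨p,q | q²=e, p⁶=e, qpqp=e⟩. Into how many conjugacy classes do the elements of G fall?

The conjugacy classes (representative and size) are:
  [e] (size 1), [p⁵] (size 2), [p⁴] (size 2), [p³] (size 1), [q] (size 3), [p³q] (size 3).
Class equation: 1 + 2 + 2 + 1 + 3 + 3 = 12 = |G|. So G has 6 conjugacy classes.

Answer: 6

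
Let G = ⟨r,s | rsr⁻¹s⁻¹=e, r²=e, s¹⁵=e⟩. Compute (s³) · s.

Compute (s³) · s by multiplying left to right and reducing via the relations at each step:
  (s³) · s = s⁴

Answer: s⁴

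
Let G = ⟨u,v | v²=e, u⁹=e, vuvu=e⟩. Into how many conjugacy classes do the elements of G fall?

The conjugacy classes (representative and size) are:
  [e] (size 1), [u⁸] (size 2), [u⁷] (size 2), [u⁶] (size 2), [u⁵] (size 2), [u⁴v] (size 9).
Class equation: 1 + 2 + 2 + 2 + 2 + 9 = 18 = |G|. So G has 6 conjugacy classes.

Answer: 6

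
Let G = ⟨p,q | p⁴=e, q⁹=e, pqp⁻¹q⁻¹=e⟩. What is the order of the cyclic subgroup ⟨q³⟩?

|⟨q³⟩| equals the order of q³. Compute successive powers until reaching e:
  (q³)¹ = q³, (q³)² = q⁶, (q³)³ = e.
The smallest positive k with (q³)ᵏ = e is 3, so |⟨q³⟩| = 3.

Answer: 3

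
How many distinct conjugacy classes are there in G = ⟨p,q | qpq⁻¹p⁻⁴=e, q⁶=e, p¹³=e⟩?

The conjugacy classes (representative and size) are:
  [e] (size 1), [p⁴] (size 6), [p¹¹] (size 6), [p⁷q] (size 13), [p⁸q²] (size 13), [p¹²q³] (size 13), [p⁵q⁴] (size 13), [p¹¹q⁵] (size 13).
Class equation: 1 + 6 + 6 + 13 + 13 + 13 + 13 + 13 = 78 = |G|. So G has 8 conjugacy classes.

Answer: 8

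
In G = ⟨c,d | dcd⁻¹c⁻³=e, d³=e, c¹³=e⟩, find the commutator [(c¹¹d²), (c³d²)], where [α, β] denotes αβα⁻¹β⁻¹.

[(c¹¹d²), (c³d²)] = (c¹¹d²)·(c³d²)·(c¹¹d²)⁻¹·(c³d²)⁻¹.
  (c¹¹d²) · (c³d²) = c¹²d
  (c¹²d) · (c⁶d) = c⁴d²
  (c⁴d²) · (c⁴d) = c

Answer: c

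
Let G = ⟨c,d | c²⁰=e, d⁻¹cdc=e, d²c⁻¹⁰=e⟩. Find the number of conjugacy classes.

The conjugacy classes (representative and size) are:
  [e] (size 1), [c] (size 2), [c²] (size 2), [c³] (size 2), [c⁴] (size 2), [c⁵] (size 2), [c¹⁴] (size 2), [c⁷] (size 2), [c⁸] (size 2), [c¹¹] (size 2), [c¹⁰] (size 1), [c²d⁻¹] (size 10), [c⁹d] (size 10).
Class equation: 1 + 2 + 2 + 2 + 2 + 2 + 2 + 2 + 2 + 2 + 1 + 10 + 10 = 40 = |G|. So G has 13 conjugacy classes.

Answer: 13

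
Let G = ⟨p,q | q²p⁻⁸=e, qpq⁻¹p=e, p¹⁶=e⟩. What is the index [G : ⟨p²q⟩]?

First find ord(p²q) by computing successive powers:
  (p²q)¹ = p²q, (p²q)² = p⁸, (p²q)³ = p²q⁻¹, (p²q)⁴ = e.
So |⟨p²q⟩| = ord(p²q) = 4. With |G| = 32, by Lagrange [G : ⟨p²q⟩] = 32/4 = 8.

Answer: 8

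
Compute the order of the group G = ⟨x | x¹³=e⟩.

G is generated by a single element, so G is cyclic. The relator gives x¹³ = e and no smaller power is forced to be e, so the 13 powers {e, x, x², x³, x⁴, x⁵, x⁶, x⁷, x⁸, x⁹, x¹², x¹¹, x¹⁰} are distinct. Hence |G| = 13.

Answer: 13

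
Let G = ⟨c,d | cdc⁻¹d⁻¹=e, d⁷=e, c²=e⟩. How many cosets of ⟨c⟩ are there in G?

First find ord(c) by computing successive powers:
  c¹ = c, c² = e.
So |⟨c⟩| = ord(c) = 2. With |G| = 14, by Lagrange [G : ⟨c⟩] = 14/2 = 7.

Answer: 7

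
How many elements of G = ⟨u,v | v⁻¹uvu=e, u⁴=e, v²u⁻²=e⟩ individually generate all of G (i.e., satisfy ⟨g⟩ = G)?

⟨g⟩ = G would require ord(g) = |G| = 8, but the maximum element order in G is 4 < 8. So G is not cyclic and no single element generates it: the count is 0.

Answer: 0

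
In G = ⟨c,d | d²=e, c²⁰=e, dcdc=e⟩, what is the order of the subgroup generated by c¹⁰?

|⟨c¹⁰⟩| equals the order of c¹⁰. Compute successive powers until reaching e:
  (c¹⁰)¹ = c¹⁰, (c¹⁰)² = e.
The smallest positive k with (c¹⁰)ᵏ = e is 2, so |⟨c¹⁰⟩| = 2.

Answer: 2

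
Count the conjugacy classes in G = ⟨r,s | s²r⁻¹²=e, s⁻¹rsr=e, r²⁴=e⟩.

The conjugacy classes (representative and size) are:
  [e] (size 1), [r] (size 2), [r²] (size 2), [r³] (size 2), [r⁴] (size 2), [r⁵] (size 2), [r¹⁸] (size 2), [r⁷] (size 2), [r¹⁶] (size 2), [r¹⁵] (size 2), [r¹⁴] (size 2), [r¹³] (size 2), [r¹²] (size 1), [r⁶s] (size 12), [r⁵s⁻¹] (size 12).
Class equation: 1 + 2 + 2 + 2 + 2 + 2 + 2 + 2 + 2 + 2 + 2 + 2 + 1 + 12 + 12 = 48 = |G|. So G has 15 conjugacy classes.

Answer: 15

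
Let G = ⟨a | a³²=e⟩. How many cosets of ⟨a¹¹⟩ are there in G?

First find ord(a¹¹) by computing successive powers:
  (a¹¹)¹ = a¹¹, (a¹¹)² = a²², (a¹¹)³ = a, (a¹¹)⁴ = a¹², (a¹¹)⁵ = a²³, (a¹¹)⁶ = a², (a¹¹)⁷ = a¹³, (a¹¹)⁸ = a²⁴, (a¹¹)⁹ = a³, (a¹¹)¹⁰ = a¹⁴, (a¹¹)¹¹ = a²⁵, (a¹¹)¹² = a⁴, (a¹¹)¹³ = a¹⁵, (a¹¹)¹⁴ = a²⁶, (a¹¹)¹⁵ = a⁵, (a¹¹)¹⁶ = a¹⁶, (a¹¹)¹⁷ = a²⁷, (a¹¹)¹⁸ = a⁶, (a¹¹)¹⁹ = a¹⁷, (a¹¹)²⁰ = a²⁸, (a¹¹)²¹ = a⁷, (a¹¹)²² = a¹⁸, (a¹¹)²³ = a²⁹, (a¹¹)²⁴ = a⁸, (a¹¹)²⁵ = a¹⁹, (a¹¹)²⁶ = a³⁰, (a¹¹)²⁷ = a⁹, (a¹¹)²⁸ = a²⁰, (a¹¹)²⁹ = a³¹, (a¹¹)³⁰ = a¹⁰, (a¹¹)³¹ = a²¹, (a¹¹)³² = e.
So |⟨a¹¹⟩| = ord(a¹¹) = 32. With |G| = 32, by Lagrange [G : ⟨a¹¹⟩] = 32/32 = 1.

Answer: 1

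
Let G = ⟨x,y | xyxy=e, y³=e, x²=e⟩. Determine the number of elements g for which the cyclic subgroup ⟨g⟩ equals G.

⟨g⟩ = G would require ord(g) = |G| = 6, but the maximum element order in G is 3 < 6. So G is not cyclic and no single element generates it: the count is 0.

Answer: 0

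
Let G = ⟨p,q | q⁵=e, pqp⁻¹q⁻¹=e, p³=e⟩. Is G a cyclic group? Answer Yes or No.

|G| = 15. The element pq has order 15 (its powers give 15 distinct elements), so ⟨pq⟩ = G and G is cyclic.

Answer: Yes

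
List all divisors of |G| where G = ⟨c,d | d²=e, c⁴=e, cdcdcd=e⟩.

|G| = 24 = 2³ · 3. By Lagrange's theorem the order of any subgroup divides 24; the divisors of 24 are 1, 2, 3, 4, 6, 8, 12, 24.

Answer: 1, 2, 3, 4, 6, 8, 12, 24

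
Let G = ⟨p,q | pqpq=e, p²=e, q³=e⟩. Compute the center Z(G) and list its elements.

An element z ∈ Z(G) iff z commutes with every generator.
For example e is central: e·p = p = p·e; e·q = q = q·e.
Whereas p ∉ Z(G) since p·q = pq ≠ pq² = q·p.
Checking each of the 6 elements this way gives Z(G) = {e}, of order 1.

Answer: {e}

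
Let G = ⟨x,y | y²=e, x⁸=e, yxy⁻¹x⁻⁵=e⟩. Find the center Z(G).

An element z ∈ Z(G) iff z commutes with every generator.
For example x² is central: (x²)·x = x³ = x·(x²); (x²)·y = x²y = y·(x²).
Whereas x ∉ Z(G) since x·y = xy ≠ x⁵y = y·x.
Checking each of the 16 elements this way gives Z(G) = {e, x², x⁴, x⁶}, of order 4.

Answer: {e, x², x⁴, x⁶}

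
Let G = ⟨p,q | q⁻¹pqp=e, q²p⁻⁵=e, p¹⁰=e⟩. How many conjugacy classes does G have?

The conjugacy classes (representative and size) are:
  [e] (size 1), [p] (size 2), [p⁸] (size 2), [p⁷] (size 2), [p⁴] (size 2), [p⁵] (size 1), [p⁴q] (size 5), [p²q⁻¹] (size 5).
Class equation: 1 + 2 + 2 + 2 + 2 + 1 + 5 + 5 = 20 = |G|. So G has 8 conjugacy classes.

Answer: 8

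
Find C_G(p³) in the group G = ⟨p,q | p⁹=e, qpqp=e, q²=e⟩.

⟨p³⟩ ⊆ C_G(p³) since powers of p³ commute with p³; so |C_G(p³)| ≥ |⟨p³⟩| = 3.
By orbit–stabilizer, |C_G(p³)| = |G| / |conj. class of p³| = 18 / 2 = 9.
The 9 elements commuting with p³ are {e, p, p², p³, p⁴, p⁵, p⁶, p⁷, p⁸}.

Answer: {e, p, p², p³, p⁴, p⁵, p⁶, p⁷, p⁸}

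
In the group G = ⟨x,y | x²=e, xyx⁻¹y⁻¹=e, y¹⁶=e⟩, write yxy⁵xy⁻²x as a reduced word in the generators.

Multiply left to right, reducing at each step:
  y · x = xy
  (xy) · y⁵ = xy⁶
  (xy⁶) · x = y⁶
  (y⁶) · y⁻² = y⁴
  (y⁴) · x = xy⁴

Answer: xy⁴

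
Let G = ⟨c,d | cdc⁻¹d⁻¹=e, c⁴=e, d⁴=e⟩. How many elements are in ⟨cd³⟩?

|⟨cd³⟩| equals the order of cd³. Compute successive powers until reaching e:
  (cd³)¹ = cd³, (cd³)² = c²d², (cd³)³ = c³d, (cd³)⁴ = e.
The smallest positive k with (cd³)ᵏ = e is 4, so |⟨cd³⟩| = 4.

Answer: 4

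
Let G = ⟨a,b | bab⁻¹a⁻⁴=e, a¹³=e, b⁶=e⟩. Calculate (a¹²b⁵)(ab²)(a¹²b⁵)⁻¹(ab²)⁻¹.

[(a¹²b⁵), (ab²)] = (a¹²b⁵)·(ab²)·(a¹²b⁵)⁻¹·(ab²)⁻¹.
  (a¹²b⁵) · (ab²) = a⁹b
  (a⁹b) · (a⁴b) = a¹²b²
  (a¹²b²) · (a⁴b⁴) = a¹¹

Answer: a¹¹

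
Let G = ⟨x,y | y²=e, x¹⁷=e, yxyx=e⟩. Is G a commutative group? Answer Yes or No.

x·y = xy but y·x = x¹⁶y, so x·y ≠ y·x and G is not abelian.

Answer: No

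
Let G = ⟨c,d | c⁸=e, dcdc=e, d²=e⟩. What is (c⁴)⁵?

Compute successive powers of (c⁴), reducing at each step:
  (c⁴)²: (c⁴) · c⁴ = e
  (c⁴)³: e · c⁴ = c⁴
  (c⁴)⁴: (c⁴) · c⁴ = e
  (c⁴)⁵: e · c⁴ = c⁴

Answer: c⁴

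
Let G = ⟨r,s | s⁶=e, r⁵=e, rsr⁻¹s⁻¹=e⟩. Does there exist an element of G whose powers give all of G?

|G| = 30. The element rs has order 30 (its powers give 30 distinct elements), so ⟨rs⟩ = G and G is cyclic.

Answer: Yes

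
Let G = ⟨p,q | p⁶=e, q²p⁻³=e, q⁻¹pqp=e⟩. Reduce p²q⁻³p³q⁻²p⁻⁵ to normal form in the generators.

Multiply left to right, reducing at each step:
  (p²) · q⁻³ = p²q
  (p²q) · p³ = p²q⁻¹
  (p²q⁻¹) · q⁻² = p²q
  (p²q) · p⁻⁵ = pq

Answer: pq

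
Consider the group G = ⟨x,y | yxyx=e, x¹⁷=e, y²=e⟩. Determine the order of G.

Enumerate words in the generators, reducing via the relations: the distinct elements are
  {e, x, y, xy, x², x³, x⁴, x⁵, x⁶, x⁷, x⁸, x⁹, x²y, x³y, x¹², x¹³, x¹¹, x¹⁰, x¹⁴, x¹⁵, x¹⁶, x⁴y, x⁵y, x⁶y, x⁷y, x⁸y, x⁹y, x¹²y, x¹³y, x¹¹y, x¹⁰y, x¹⁴y, x¹⁵y, x¹⁶y}.
No further products give new elements, so |G| = 34.

Answer: 34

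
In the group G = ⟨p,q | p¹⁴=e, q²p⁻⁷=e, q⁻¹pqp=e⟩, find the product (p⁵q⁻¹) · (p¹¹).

Compute (p⁵q⁻¹) · (p¹¹) by multiplying left to right and reducing via the relations at each step:
  (p⁵q⁻¹) · p¹¹ = pq

Answer: pq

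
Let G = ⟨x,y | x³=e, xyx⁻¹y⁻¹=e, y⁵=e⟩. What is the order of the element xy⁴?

Compute successive powers until reaching e:
  (xy⁴)¹ = xy⁴, (xy⁴)² = x²y³, (xy⁴)³ = y², (xy⁴)⁴ = xy, (xy⁴)⁵ = x², (xy⁴)⁶ = y⁴, (xy⁴)⁷ = xy³, (xy⁴)⁸ = x²y², (xy⁴)⁹ = y, (xy⁴)¹⁰ = x, (xy⁴)¹¹ = x²y⁴, (xy⁴)¹² = y³, (xy⁴)¹³ = xy², (xy⁴)¹⁴ = x²y, (xy⁴)¹⁵ = e.
The smallest positive k with (xy⁴)ᵏ = e is 15.

Answer: 15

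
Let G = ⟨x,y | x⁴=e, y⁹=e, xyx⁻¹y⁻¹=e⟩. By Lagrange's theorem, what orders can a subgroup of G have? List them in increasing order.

|G| = 36 = 2² · 3². By Lagrange's theorem the order of any subgroup divides 36; the divisors of 36 are 1, 2, 3, 4, 6, 9, 12, 18, 36.

Answer: 1, 2, 3, 4, 6, 9, 12, 18, 36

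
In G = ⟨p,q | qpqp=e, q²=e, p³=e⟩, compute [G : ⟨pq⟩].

First find ord(pq) by computing successive powers:
  (pq)¹ = pq, (pq)² = e.
So |⟨pq⟩| = ord(pq) = 2. With |G| = 6, by Lagrange [G : ⟨pq⟩] = 6/2 = 3.

Answer: 3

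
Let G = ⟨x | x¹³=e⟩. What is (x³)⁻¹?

The order of (x³) is 13 (smallest k with (x³)ᵏ = e), so (x³)⁻¹ = (x³)¹² = x¹⁰.
Check: (x³) · (x¹⁰) → (x³) · x¹⁰ = e, giving e as required.

Answer: x¹⁰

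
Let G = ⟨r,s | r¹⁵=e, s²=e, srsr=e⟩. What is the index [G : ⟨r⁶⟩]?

First find ord(r⁶) by computing successive powers:
  (r⁶)¹ = r⁶, (r⁶)² = r¹², (r⁶)³ = r³, (r⁶)⁴ = r⁹, (r⁶)⁵ = e.
So |⟨r⁶⟩| = ord(r⁶) = 5. With |G| = 30, by Lagrange [G : ⟨r⁶⟩] = 30/5 = 6.

Answer: 6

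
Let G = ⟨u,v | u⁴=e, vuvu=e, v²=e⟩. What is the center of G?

An element z ∈ Z(G) iff z commutes with every generator.
For example u² is central: (u²)·u = u³ = u·(u²); (u²)·v = u²v = v·(u²).
Whereas u ∉ Z(G) since u·v = uv ≠ u³v = v·u.
Checking each of the 8 elements this way gives Z(G) = {e, u²}, of order 2.

Answer: {e, u²}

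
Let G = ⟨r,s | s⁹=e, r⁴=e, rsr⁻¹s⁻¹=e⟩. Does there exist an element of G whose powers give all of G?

|G| = 36. The element rs has order 36 (its powers give 36 distinct elements), so ⟨rs⟩ = G and G is cyclic.

Answer: Yes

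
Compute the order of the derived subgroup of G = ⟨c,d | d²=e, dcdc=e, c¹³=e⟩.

G' = [G, G] is generated by all commutators. The generator-pair commutators are: [c, d] = c².
The subgroup they normally generate is {e, c, c², c³, c⁴, c⁵, c⁶, c⁷, c⁸, c⁹, c¹⁰, c¹¹, c¹²}, of order 13.
Check: |G/G'| = 26/13 = 2 is the order of the abelianisation.

Answer: 13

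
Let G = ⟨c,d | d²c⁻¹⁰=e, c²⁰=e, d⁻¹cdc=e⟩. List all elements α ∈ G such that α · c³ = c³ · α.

⟨c³⟩ ⊆ C_G(c³) since powers of c³ commute with c³; so |C_G(c³)| ≥ |⟨c³⟩| = 20.
By orbit–stabilizer, |C_G(c³)| = |G| / |conj. class of c³| = 40 / 2 = 20.
The 20 elements commuting with c³ are {e, c, c², c³, c⁴, c⁵, c⁶, c⁷, c⁸, c⁹, c¹⁰, c¹¹, c¹², c¹³, c¹⁴, c¹⁵, c¹⁶, c¹⁷, c¹⁸, c¹⁹}.

Answer: {e, c, c², c³, c⁴, c⁵, c⁶, c⁷, c⁸, c⁹, c¹⁰, c¹¹, c¹², c¹³, c¹⁴, c¹⁵, c¹⁶, c¹⁷, c¹⁸, c¹⁹}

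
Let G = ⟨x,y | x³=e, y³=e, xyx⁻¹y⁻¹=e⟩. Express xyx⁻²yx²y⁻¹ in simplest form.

Multiply left to right, reducing at each step:
  x · y = xy
  (xy) · x⁻² = x²y
  (x²y) · y = x²y²
  (x²y²) · x² = xy²
  (xy²) · y⁻¹ = xy

Answer: xy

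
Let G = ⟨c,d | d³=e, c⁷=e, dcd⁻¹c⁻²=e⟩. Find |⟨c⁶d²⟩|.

|⟨c⁶d²⟩| equals the order of c⁶d². Compute successive powers until reaching e:
  (c⁶d²)¹ = c⁶d², (c⁶d²)² = c²d, (c⁶d²)³ = e.
The smallest positive k with (c⁶d²)ᵏ = e is 3, so |⟨c⁶d²⟩| = 3.

Answer: 3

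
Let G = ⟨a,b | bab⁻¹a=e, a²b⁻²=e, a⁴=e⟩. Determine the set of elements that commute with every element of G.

An element z ∈ Z(G) iff z commutes with every generator.
For example a² is central: (a²)·a = a³ = a·(a²); (a²)·b = b⁻¹ = b·(a²).
Whereas a ∉ Z(G) since a·b = ab ≠ ab⁻¹ = b·a.
Checking each of the 8 elements this way gives Z(G) = {e, a²}, of order 2.

Answer: {e, a²}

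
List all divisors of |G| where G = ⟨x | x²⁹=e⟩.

|G| = 29 = 29. By Lagrange's theorem the order of any subgroup divides 29; the divisors of 29 are 1, 29.

Answer: 1, 29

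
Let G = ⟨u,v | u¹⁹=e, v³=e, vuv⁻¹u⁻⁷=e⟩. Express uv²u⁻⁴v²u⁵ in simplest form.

Multiply left to right, reducing at each step:
  u · v² = uv²
  (uv²) · u⁻⁴ = u¹⁴v²
  (u¹⁴v²) · v² = u¹⁴v
  (u¹⁴v) · u⁵ = u¹¹v

Answer: u¹¹v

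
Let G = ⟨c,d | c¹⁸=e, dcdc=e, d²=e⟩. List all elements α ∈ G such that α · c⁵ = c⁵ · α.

⟨c⁵⟩ ⊆ C_G(c⁵) since powers of c⁵ commute with c⁵; so |C_G(c⁵)| ≥ |⟨c⁵⟩| = 18.
By orbit–stabilizer, |C_G(c⁵)| = |G| / |conj. class of c⁵| = 36 / 2 = 18.
The 18 elements commuting with c⁵ are {e, c, c², c³, c⁴, c⁵, c⁶, c⁷, c⁸, c⁹, c¹⁰, c¹¹, c¹², c¹³, c¹⁴, c¹⁵, c¹⁶, c¹⁷}.

Answer: {e, c, c², c³, c⁴, c⁵, c⁶, c⁷, c⁸, c⁹, c¹⁰, c¹¹, c¹², c¹³, c¹⁴, c¹⁵, c¹⁶, c¹⁷}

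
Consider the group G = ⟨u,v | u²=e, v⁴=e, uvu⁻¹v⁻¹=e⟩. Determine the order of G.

Enumerate words in the generators, reducing via the relations: the distinct elements are
  {e, u, v, uv, v², v³, uv², uv³}.
No further products give new elements, so |G| = 8.

Answer: 8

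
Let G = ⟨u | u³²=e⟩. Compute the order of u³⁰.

Compute successive powers until reaching e:
  (u³⁰)¹ = u³⁰, (u³⁰)² = u²⁸, (u³⁰)³ = u²⁶, (u³⁰)⁴ = u²⁴, (u³⁰)⁵ = u²², (u³⁰)⁶ = u²⁰, (u³⁰)⁷ = u¹⁸, (u³⁰)⁸ = u¹⁶, (u³⁰)⁹ = u¹⁴, (u³⁰)¹⁰ = u¹², (u³⁰)¹¹ = u¹⁰, (u³⁰)¹² = u⁸, (u³⁰)¹³ = u⁶, (u³⁰)¹⁴ = u⁴, (u³⁰)¹⁵ = u², (u³⁰)¹⁶ = e.
The smallest positive k with (u³⁰)ᵏ = e is 16.

Answer: 16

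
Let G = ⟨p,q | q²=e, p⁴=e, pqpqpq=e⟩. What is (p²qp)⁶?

Compute successive powers of (p²qp), reducing at each step:
  (p²qp)²: (p²qp) · p² = p²qp³;   (p²qp³) · q = p³qp;   (p³qp) · p = p³qp²
  (p²qp)³: (p³qp²) · p² = p³q;   (p³q) · q = p³;   (p³) · p = e
  (p²qp)⁴: e · p² = p²;   (p²) · q = p²q;   (p²q) · p = p²qp
  (p²qp)⁵: (p²qp) · p² = p²qp³;   (p²qp³) · q = p³qp;   (p³qp) · p = p³qp²
  (p²qp)⁶: (p³qp²) · p² = p³q;   (p³q) · q = p³;   (p³) · p = e

Answer: e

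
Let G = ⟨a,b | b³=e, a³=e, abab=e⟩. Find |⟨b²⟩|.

|⟨b²⟩| equals the order of b². Compute successive powers until reaching e:
  (b²)¹ = b², (b²)² = b, (b²)³ = e.
The smallest positive k with (b²)ᵏ = e is 3, so |⟨b²⟩| = 3.

Answer: 3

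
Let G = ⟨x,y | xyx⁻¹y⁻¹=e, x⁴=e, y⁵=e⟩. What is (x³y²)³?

Compute successive powers of (x³y²), reducing at each step:
  (x³y²)²: (x³y²) · x³ = x²y²;   (x²y²) · y² = x²y⁴
  (x³y²)³: (x²y⁴) · x³ = xy⁴;   (xy⁴) · y² = xy

Answer: xy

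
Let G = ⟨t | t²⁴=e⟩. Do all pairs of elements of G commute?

G has a single generator, so G is cyclic and hence abelian.

Answer: Yes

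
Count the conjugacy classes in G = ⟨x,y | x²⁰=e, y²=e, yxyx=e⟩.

The conjugacy classes (representative and size) are:
  [e] (size 1), [x] (size 2), [x¹⁸] (size 2), [x³] (size 2), [x⁴] (size 2), [x¹⁵] (size 2), [x¹⁴] (size 2), [x⁷] (size 2), [x¹²] (size 2), [x¹¹] (size 2), [x¹⁰] (size 1), [x¹⁸y] (size 10), [x⁵y] (size 10).
Class equation: 1 + 2 + 2 + 2 + 2 + 2 + 2 + 2 + 2 + 2 + 1 + 10 + 10 = 40 = |G|. So G has 13 conjugacy classes.

Answer: 13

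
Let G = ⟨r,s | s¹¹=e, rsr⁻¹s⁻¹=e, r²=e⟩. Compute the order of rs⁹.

Compute successive powers until reaching e:
  (rs⁹)¹ = rs⁹, (rs⁹)² = s⁷, (rs⁹)³ = rs⁵, (rs⁹)⁴ = s³, (rs⁹)⁵ = rs, (rs⁹)⁶ = s¹⁰, (rs⁹)⁷ = rs⁸, (rs⁹)⁸ = s⁶, (rs⁹)⁹ = rs⁴, (rs⁹)¹⁰ = s², (rs⁹)¹¹ = r, (rs⁹)¹² = s⁹, (rs⁹)¹³ = rs⁷, (rs⁹)¹⁴ = s⁵, (rs⁹)¹⁵ = rs³, (rs⁹)¹⁶ = s, (rs⁹)¹⁷ = rs¹⁰, (rs⁹)¹⁸ = s⁸, (rs⁹)¹⁹ = rs⁶, (rs⁹)²⁰ = s⁴, (rs⁹)²¹ = rs², (rs⁹)²² = e.
The smallest positive k with (rs⁹)ᵏ = e is 22.

Answer: 22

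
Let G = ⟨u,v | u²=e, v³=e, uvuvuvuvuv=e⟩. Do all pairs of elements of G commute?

u·v = uv but v·u = vu, so u·v ≠ v·u and G is not abelian.

Answer: No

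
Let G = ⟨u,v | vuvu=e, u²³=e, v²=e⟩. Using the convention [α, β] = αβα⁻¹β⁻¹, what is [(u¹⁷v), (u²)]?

[(u¹⁷v), (u²)] = (u¹⁷v)·(u²)·(u¹⁷v)⁻¹·(u²)⁻¹.
  (u¹⁷v) · (u²) = u¹⁵v
  (u¹⁵v) · (u¹⁷v) = u²¹
  (u²¹) · (u²¹) = u¹⁹

Answer: u¹⁹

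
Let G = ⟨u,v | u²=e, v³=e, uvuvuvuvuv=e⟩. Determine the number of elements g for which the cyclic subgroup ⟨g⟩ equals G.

⟨g⟩ = G would require ord(g) = |G| = 60, but the maximum element order in G is 5 < 60. So G is not cyclic and no single element generates it: the count is 0.

Answer: 0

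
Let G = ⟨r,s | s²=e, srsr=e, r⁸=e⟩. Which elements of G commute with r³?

⟨r³⟩ ⊆ C_G(r³) since powers of r³ commute with r³; so |C_G(r³)| ≥ |⟨r³⟩| = 8.
By orbit–stabilizer, |C_G(r³)| = |G| / |conj. class of r³| = 16 / 2 = 8.
The 8 elements commuting with r³ are {e, r, r², r³, r⁴, r⁵, r⁶, r⁷}.

Answer: {e, r, r², r³, r⁴, r⁵, r⁶, r⁷}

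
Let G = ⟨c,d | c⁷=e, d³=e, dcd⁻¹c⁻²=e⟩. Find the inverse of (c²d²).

The order of (c²d²) is 3 (smallest k with (c²d²)ᵏ = e), so (c²d²)⁻¹ = (c²d²)² = c³d.
Check: (c²d²) · (c³d) → (c²d²) · c³ = d²;   (d²) · d = e, giving e as required.

Answer: c³d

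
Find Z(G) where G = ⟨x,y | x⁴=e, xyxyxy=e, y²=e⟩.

An element z ∈ Z(G) iff z commutes with every generator.
For example e is central: e·x = x = x·e; e·y = y = y·e.
Whereas x ∉ Z(G) since x·y = xy ≠ yx = y·x.
Checking each of the 24 elements this way gives Z(G) = {e}, of order 1.

Answer: {e}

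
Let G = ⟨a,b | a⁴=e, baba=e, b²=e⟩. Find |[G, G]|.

G' = [G, G] is generated by all commutators. The generator-pair commutators are: [a, b] = a².
The subgroup they normally generate is {e, a²}, of order 2.
Check: |G/G'| = 8/2 = 4 is the order of the abelianisation.

Answer: 2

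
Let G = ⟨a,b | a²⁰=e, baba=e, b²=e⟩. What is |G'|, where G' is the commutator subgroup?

G' = [G, G] is generated by all commutators. The generator-pair commutators are: [a, b] = a².
The subgroup they normally generate is {e, a², a⁴, a⁶, a⁸, a¹⁰, a¹², a¹⁴, a¹⁶, a¹⁸}, of order 10.
Check: |G/G'| = 40/10 = 4 is the order of the abelianisation.

Answer: 10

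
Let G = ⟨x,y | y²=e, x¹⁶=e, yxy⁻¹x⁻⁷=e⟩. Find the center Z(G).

An element z ∈ Z(G) iff z commutes with every generator.
For example x⁸ is central: (x⁸)·x = x⁹ = x·(x⁸); (x⁸)·y = x⁸y = y·(x⁸).
Whereas x ∉ Z(G) since x·y = xy ≠ x⁷y = y·x.
Checking each of the 32 elements this way gives Z(G) = {e, x⁸}, of order 2.

Answer: {e, x⁸}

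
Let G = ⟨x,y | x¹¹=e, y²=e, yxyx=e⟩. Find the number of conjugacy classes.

The conjugacy classes (representative and size) are:
  [e] (size 1), [x¹⁰] (size 2), [x²] (size 2), [x³] (size 2), [x⁷] (size 2), [x⁶] (size 2), [x²y] (size 11).
Class equation: 1 + 2 + 2 + 2 + 2 + 2 + 11 = 22 = |G|. So G has 7 conjugacy classes.

Answer: 7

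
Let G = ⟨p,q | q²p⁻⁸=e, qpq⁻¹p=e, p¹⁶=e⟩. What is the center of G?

An element z ∈ Z(G) iff z commutes with every generator.
For example p⁸ is central: (p⁸)·p = p⁹ = p·(p⁸); (p⁸)·q = q⁻¹ = q·(p⁸).
Whereas p ∉ Z(G) since p·q = pq ≠ p⁷q⁻¹ = q·p.
Checking each of the 32 elements this way gives Z(G) = {e, p⁸}, of order 2.

Answer: {e, p⁸}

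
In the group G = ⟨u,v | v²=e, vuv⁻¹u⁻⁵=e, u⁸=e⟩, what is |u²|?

Compute successive powers until reaching e:
  (u²)¹ = u², (u²)² = u⁴, (u²)³ = u⁶, (u²)⁴ = e.
The smallest positive k with (u²)ᵏ = e is 4.

Answer: 4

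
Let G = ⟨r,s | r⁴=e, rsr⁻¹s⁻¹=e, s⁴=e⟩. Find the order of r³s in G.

Compute successive powers until reaching e:
  (r³s)¹ = r³s, (r³s)² = r²s², (r³s)³ = rs³, (r³s)⁴ = e.
The smallest positive k with (r³s)ᵏ = e is 4.

Answer: 4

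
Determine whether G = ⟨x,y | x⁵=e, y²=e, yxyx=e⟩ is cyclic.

Every cyclic group is abelian. But x·y = xy while y·x = x⁴y, so x·y ≠ y·x and G is not abelian. Hence G is not cyclic.

Answer: No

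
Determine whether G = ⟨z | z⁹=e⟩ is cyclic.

|G| = 9. The element z has order 9 (its powers give 9 distinct elements), so ⟨z⟩ = G and G is cyclic.

Answer: Yes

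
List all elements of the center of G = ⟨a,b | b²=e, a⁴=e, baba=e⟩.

An element z ∈ Z(G) iff z commutes with every generator.
For example a² is central: (a²)·a = a³ = a·(a²); (a²)·b = a²b = b·(a²).
Whereas a ∉ Z(G) since a·b = ab ≠ a³b = b·a.
Checking each of the 8 elements this way gives Z(G) = {e, a²}, of order 2.

Answer: {e, a²}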